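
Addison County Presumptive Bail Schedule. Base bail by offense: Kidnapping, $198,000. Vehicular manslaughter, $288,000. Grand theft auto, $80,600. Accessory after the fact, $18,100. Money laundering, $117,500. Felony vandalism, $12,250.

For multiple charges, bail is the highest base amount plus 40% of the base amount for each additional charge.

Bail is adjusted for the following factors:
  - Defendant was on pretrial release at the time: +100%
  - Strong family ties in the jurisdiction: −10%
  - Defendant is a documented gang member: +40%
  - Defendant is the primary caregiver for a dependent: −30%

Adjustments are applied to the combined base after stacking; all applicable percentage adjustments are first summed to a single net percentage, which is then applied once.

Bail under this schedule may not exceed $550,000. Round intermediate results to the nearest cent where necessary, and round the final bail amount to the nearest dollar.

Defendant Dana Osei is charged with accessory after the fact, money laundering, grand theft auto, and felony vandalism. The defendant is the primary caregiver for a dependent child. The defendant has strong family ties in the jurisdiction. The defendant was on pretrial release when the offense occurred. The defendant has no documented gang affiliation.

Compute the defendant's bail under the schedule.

Base amounts from the schedule: accessory after the fact $18,100; money laundering $117,500; grand theft auto $80,600; felony vandalism $12,250.
Stacking rule: highest base plus 40% of each additional charge. Highest is money laundering at $117,500. Additional: $18,100 × 40% = $7,240; $80,600 × 40% = $32,240; $12,250 × 40% = $4,900. Combined base = $117,500 + $44,380 = $161,880.
Net percentage adjustment: +100% −10% −30% = +60%. $161,880 × 1.6 = $259,008.
$259,008 is within the $550,000 maximum.

$259,008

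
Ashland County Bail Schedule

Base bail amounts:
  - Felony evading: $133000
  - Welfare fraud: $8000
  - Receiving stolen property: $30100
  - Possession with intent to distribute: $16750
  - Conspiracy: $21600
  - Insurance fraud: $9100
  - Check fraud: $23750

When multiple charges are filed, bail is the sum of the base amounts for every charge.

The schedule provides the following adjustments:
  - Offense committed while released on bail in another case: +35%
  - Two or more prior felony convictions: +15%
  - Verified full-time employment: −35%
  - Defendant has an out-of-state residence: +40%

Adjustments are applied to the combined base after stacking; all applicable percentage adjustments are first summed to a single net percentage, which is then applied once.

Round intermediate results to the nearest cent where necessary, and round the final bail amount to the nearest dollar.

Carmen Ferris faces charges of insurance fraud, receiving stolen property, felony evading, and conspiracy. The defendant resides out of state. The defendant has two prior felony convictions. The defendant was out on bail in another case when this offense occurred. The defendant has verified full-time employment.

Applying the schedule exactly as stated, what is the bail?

$300390

Base amounts from the schedule: insurance fraud $9100; receiving stolen property $30100; felony evading $133000; conspiracy $21600.
Stacking rule: sum of all bases. $9100 + $30100 + $133000 + $21600 = $193800.
Net percentage adjustment: +35% +15% −35% +40% = +55%. $193800 × 1.55 = $300390.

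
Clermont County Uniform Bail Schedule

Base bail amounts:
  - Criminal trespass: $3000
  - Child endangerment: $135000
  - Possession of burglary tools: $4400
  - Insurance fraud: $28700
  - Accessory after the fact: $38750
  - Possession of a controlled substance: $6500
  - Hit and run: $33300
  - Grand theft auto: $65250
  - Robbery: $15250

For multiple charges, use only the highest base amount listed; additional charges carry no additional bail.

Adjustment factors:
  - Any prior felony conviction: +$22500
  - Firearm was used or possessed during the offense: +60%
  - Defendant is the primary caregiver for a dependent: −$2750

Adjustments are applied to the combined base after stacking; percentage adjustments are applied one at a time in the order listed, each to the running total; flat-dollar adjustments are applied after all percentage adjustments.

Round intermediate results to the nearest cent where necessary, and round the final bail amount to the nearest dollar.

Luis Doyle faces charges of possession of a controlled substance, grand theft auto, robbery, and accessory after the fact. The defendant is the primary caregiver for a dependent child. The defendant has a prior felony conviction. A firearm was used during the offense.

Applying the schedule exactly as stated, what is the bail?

Base amounts from the schedule: possession of a controlled substance $6500; grand theft auto $65250; robbery $15250; accessory after the fact $38750.
Stacking rule: use the highest base only. Highest is grand theft auto at $65250. Combined base = $65250.
Firearm was used or possessed during the offense (+60%): $65250 × 1.6 = $104400.
Any prior felony conviction (+$22500 flat): $104400 + $22500 = $126900.
Defendant is the primary caregiver for a dependent (−$2750 flat): $126900 − $2750 = $124150.

$124150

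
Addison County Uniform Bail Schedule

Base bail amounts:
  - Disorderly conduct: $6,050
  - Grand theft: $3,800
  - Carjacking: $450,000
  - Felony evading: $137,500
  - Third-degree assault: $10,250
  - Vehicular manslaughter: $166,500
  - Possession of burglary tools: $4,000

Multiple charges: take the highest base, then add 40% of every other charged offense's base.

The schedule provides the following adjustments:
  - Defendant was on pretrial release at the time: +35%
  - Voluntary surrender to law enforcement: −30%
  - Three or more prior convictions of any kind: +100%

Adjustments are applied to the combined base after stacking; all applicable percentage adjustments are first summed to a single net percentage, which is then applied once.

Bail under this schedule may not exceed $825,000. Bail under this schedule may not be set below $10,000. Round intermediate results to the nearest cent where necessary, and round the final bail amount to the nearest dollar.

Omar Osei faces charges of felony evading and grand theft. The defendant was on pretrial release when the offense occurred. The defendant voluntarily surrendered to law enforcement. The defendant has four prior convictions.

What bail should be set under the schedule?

$284,991

Base amounts from the schedule: felony evading $137,500; grand theft $3,800.
Stacking rule: highest base plus 40% of each additional charge. Highest is felony evading at $137,500. Additional: $3,800 × 40% = $1,520. Combined base = $137,500 + $1,520 = $139,020.
Net percentage adjustment: +35% −30% +100% = +105%. $139,020 × 2.05 = $284,991.
$284,991 is within the $825,000 maximum.
$284,991 is at or above the $10,000 minimum.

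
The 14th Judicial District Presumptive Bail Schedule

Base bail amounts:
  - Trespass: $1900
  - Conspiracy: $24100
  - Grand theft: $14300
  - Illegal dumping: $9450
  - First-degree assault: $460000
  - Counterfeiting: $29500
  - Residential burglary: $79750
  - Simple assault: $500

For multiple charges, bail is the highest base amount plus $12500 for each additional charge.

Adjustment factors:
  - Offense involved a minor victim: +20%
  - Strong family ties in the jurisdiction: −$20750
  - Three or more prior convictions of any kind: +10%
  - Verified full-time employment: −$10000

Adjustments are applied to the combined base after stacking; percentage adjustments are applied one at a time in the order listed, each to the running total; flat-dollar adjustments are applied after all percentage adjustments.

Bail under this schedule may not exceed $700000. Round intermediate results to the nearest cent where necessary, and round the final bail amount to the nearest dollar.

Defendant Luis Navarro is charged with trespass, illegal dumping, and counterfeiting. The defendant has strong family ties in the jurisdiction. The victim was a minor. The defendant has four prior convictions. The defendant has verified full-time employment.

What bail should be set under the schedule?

$41190

Base amounts from the schedule: trespass $1900; illegal dumping $9450; counterfeiting $29500.
Stacking rule: highest base plus $12500 per additional charge. Highest is counterfeiting at $29500; 2 additional charges → +$25000. Combined base = $54500.
Offense involved a minor victim (+20%): $54500 × 1.2 = $65400.
Three or more prior convictions of any kind (+10%): $65400 × 1.1 = $71940.
Strong family ties in the jurisdiction (−$20750 flat): $71940 − $20750 = $51190.
Verified full-time employment (−$10000 flat): $51190 − $10000 = $41190.
$41190 is within the $700000 maximum.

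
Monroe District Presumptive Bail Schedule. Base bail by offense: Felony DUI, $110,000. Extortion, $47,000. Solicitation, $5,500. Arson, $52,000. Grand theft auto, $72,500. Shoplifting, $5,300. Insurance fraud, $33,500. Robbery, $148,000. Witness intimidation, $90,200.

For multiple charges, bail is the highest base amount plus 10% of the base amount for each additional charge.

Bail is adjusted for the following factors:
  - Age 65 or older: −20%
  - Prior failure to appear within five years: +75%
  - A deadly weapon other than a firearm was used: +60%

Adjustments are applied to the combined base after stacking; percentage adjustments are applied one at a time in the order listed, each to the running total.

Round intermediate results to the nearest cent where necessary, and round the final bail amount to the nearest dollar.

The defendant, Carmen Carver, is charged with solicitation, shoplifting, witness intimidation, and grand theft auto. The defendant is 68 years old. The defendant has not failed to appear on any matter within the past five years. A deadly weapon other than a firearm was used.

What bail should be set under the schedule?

Base amounts from the schedule: solicitation $5,500; shoplifting $5,300; witness intimidation $90,200; grand theft auto $72,500.
Stacking rule: highest base plus 10% of each additional charge. Highest is witness intimidation at $90,200. Additional: $5,500 × 10% = $550; $5,300 × 10% = $530; $72,500 × 10% = $7,250. Combined base = $90,200 + $8,330 = $98,530.
Age 65 or older (−20%): $98,530 × 0.8 = $78,824.
A deadly weapon other than a firearm was used (+60%): $78,824 × 1.6 = $126,118.40.
Rounded to the nearest dollar: $126,118.

$126,118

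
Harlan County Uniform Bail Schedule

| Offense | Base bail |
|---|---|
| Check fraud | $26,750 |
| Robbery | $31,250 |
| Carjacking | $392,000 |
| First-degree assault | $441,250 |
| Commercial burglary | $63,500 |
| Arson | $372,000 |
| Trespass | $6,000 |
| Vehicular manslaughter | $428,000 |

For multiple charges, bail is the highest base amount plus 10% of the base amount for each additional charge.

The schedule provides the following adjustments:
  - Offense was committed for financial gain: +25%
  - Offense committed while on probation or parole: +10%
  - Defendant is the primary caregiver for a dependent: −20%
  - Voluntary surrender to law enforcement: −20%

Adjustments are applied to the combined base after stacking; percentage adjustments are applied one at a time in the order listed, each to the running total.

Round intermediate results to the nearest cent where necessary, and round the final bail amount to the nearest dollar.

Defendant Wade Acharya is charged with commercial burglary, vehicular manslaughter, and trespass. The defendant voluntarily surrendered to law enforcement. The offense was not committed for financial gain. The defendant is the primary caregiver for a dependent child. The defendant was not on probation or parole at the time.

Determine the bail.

Base amounts from the schedule: commercial burglary $63,500; vehicular manslaughter $428,000; trespass $6,000.
Stacking rule: highest base plus 10% of each additional charge. Highest is vehicular manslaughter at $428,000. Additional: $63,500 × 10% = $6,350; $6,000 × 10% = $600. Combined base = $428,000 + $6,950 = $434,950.
Defendant is the primary caregiver for a dependent (−20%): $434,950 × 0.8 = $347,960.
Voluntary surrender to law enforcement (−20%): $347,960 × 0.8 = $278,368.

$278,368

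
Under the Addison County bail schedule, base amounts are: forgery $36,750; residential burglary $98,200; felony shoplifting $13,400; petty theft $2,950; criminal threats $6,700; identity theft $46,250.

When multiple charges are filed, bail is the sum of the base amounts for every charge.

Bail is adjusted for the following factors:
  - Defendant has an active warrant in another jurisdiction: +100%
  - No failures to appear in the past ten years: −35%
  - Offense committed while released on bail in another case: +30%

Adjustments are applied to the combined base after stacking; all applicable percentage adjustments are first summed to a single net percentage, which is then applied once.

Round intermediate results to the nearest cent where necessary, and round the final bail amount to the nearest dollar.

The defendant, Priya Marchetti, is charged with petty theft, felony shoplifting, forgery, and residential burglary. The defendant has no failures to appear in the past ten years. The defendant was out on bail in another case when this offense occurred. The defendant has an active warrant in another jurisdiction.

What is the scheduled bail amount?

Base amounts from the schedule: petty theft $2,950; felony shoplifting $13,400; forgery $36,750; residential burglary $98,200.
Stacking rule: sum of all bases. $2,950 + $13,400 + $36,750 + $98,200 = $151,300.
Net percentage adjustment: +100% −35% +30% = +95%. $151,300 × 1.95 = $295,035.

$295,035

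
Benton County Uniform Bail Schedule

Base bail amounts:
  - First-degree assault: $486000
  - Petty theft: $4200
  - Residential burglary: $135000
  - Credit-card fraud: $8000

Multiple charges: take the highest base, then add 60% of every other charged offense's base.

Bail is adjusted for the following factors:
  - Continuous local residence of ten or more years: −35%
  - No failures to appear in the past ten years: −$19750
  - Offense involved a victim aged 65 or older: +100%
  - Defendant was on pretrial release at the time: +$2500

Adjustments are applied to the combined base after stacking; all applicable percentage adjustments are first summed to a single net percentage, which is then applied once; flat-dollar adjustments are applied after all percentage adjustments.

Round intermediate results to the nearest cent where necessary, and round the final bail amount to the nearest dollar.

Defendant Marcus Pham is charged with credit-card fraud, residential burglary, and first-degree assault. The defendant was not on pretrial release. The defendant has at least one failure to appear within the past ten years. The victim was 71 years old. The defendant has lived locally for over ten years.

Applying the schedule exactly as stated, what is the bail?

$943470

Base amounts from the schedule: credit-card fraud $8000; residential burglary $135000; first-degree assault $486000.
Stacking rule: highest base plus 60% of each additional charge. Highest is first-degree assault at $486000. Additional: $8000 × 60% = $4800; $135000 × 60% = $81000. Combined base = $486000 + $85800 = $571800.
Net percentage adjustment: −35% +100% = +65%. $571800 × 1.65 = $943470.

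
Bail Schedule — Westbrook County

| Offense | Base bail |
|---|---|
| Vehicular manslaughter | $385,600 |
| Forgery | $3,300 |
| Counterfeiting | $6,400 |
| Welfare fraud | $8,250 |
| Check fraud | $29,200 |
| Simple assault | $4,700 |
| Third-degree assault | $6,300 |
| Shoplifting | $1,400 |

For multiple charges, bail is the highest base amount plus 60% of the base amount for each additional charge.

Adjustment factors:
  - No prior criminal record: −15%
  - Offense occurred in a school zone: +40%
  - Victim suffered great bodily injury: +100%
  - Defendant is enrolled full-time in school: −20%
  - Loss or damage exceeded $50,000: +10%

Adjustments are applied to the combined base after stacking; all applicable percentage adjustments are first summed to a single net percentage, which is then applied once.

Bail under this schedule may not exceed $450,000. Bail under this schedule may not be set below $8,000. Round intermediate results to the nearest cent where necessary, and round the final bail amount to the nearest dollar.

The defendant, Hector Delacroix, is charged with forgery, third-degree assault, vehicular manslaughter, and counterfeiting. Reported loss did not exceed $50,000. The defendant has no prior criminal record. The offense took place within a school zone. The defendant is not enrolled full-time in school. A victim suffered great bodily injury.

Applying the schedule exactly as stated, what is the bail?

Base amounts from the schedule: forgery $3,300; third-degree assault $6,300; vehicular manslaughter $385,600; counterfeiting $6,400.
Stacking rule: highest base plus 60% of each additional charge. Highest is vehicular manslaughter at $385,600. Additional: $3,300 × 60% = $1,980; $6,300 × 60% = $3,780; $6,400 × 60% = $3,840. Combined base = $385,600 + $9,600 = $395,200.
Net percentage adjustment: −15% +40% +100% = +125%. $395,200 × 2.25 = $889,200.
Result $889,200 exceeds the maximum of $450,000; bail is capped at $450,000.
$450,000 is at or above the $8,000 minimum.

$450,000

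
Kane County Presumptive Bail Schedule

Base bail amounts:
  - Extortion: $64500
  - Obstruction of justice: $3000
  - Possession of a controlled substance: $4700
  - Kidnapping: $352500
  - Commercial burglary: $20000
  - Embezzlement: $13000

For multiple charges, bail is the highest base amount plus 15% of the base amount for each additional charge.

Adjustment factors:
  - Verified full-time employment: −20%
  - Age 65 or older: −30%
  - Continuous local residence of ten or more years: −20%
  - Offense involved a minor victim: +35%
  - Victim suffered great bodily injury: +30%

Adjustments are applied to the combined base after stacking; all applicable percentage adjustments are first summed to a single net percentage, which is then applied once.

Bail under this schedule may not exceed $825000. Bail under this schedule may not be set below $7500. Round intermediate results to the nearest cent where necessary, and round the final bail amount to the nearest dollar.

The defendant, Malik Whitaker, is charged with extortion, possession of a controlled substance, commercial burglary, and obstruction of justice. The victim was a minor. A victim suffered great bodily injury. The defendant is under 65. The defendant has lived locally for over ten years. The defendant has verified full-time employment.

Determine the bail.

$85819

Base amounts from the schedule: extortion $64500; possession of a controlled substance $4700; commercial burglary $20000; obstruction of justice $3000.
Stacking rule: highest base plus 15% of each additional charge. Highest is extortion at $64500. Additional: $4700 × 15% = $705; $20000 × 15% = $3000; $3000 × 15% = $450. Combined base = $64500 + $4155 = $68655.
Net percentage adjustment: −20% −20% +35% +30% = +25%. $68655 × 1.25 = $85818.75.
$85818.75 is within the $825000 maximum.
$85818.75 is at or above the $7500 minimum.
Rounded to the nearest dollar: $85819.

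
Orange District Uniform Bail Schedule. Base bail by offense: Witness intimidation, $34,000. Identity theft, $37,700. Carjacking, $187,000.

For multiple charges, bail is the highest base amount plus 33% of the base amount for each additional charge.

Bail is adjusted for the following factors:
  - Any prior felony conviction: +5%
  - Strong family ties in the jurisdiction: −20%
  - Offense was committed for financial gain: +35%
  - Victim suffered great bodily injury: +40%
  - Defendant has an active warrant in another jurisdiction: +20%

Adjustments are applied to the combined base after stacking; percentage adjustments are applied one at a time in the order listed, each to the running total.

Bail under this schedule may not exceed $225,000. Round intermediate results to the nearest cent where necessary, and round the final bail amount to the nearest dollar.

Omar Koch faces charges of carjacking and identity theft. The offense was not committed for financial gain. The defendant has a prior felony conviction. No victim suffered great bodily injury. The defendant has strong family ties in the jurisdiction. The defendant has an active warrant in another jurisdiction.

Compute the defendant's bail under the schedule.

$201,037

Base amounts from the schedule: carjacking $187,000; identity theft $37,700.
Stacking rule: highest base plus 33% of each additional charge. Highest is carjacking at $187,000. Additional: $37,700 × 33% = $12,441. Combined base = $187,000 + $12,441 = $199,441.
Any prior felony conviction (+5%): $199,441 × 1.05 = $209,413.05.
Strong family ties in the jurisdiction (−20%): $209,413.05 × 0.8 = $167,530.44.
Defendant has an active warrant in another jurisdiction (+20%): $167,530.44 × 1.2 = $201,036.53.
$201,036.53 is within the $225,000 maximum.
Rounded to the nearest dollar: $201,037.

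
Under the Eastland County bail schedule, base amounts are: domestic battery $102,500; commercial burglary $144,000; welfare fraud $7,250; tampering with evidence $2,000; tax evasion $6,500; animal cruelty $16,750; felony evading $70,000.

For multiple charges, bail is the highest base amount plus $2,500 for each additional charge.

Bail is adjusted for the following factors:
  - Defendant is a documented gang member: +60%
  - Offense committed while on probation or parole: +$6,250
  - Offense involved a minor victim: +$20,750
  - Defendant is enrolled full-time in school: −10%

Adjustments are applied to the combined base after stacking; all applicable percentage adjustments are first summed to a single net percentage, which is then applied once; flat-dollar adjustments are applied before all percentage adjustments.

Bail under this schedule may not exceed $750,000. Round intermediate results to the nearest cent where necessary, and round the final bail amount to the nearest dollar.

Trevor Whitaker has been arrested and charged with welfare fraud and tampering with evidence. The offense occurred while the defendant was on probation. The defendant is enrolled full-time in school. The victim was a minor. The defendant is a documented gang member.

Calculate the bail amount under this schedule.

Base amounts from the schedule: welfare fraud $7,250; tampering with evidence $2,000.
Stacking rule: highest base plus $2,500 per additional charge. Highest is welfare fraud at $7,250; 1 additional charge → +$2,500. Combined base = $9,750.
Offense committed while on probation or parole (+$6,250 flat): $9,750 + $6,250 = $16,000.
Offense involved a minor victim (+$20,750 flat): $16,000 + $20,750 = $36,750.
Net percentage adjustment: +60% −10% = +50%. $36,750 × 1.5 = $55,125.
$55,125 is within the $750,000 maximum.

$55,125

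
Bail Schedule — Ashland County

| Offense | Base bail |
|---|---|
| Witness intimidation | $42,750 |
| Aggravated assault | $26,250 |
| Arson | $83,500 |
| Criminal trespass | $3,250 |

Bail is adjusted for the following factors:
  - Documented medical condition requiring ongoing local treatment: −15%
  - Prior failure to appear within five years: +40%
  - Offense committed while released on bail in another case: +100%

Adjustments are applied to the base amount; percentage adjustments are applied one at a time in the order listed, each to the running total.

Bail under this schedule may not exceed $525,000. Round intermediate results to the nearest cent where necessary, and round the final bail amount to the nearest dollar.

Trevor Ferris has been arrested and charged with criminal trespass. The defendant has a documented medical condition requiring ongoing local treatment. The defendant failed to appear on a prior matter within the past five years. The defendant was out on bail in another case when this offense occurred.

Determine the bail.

$7,735

Base amounts from the schedule: criminal trespass $3,250.
Single charge. Combined base = $3,250.
Documented medical condition requiring ongoing local treatment (−15%): $3,250 × 0.85 = $2,762.50.
Prior failure to appear within five years (+40%): $2,762.50 × 1.4 = $3,867.50.
Offense committed while released on bail in another case (+100%): $3,867.50 × 2 = $7,735.
$7,735 is within the $525,000 maximum.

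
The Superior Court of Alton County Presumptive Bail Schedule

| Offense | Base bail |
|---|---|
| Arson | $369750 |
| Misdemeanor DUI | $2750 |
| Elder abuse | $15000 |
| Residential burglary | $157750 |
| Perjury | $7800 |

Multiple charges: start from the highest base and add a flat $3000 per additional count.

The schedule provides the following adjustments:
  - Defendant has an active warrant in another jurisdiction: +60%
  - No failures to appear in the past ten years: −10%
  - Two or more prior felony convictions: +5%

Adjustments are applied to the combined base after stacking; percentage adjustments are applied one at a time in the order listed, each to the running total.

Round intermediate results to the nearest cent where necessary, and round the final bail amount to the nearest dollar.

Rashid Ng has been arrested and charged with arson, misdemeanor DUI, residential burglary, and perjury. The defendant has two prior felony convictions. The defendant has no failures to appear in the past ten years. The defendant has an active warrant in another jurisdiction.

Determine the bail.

$572670

Base amounts from the schedule: arson $369750; misdemeanor DUI $2750; residential burglary $157750; perjury $7800.
Stacking rule: highest base plus $3000 per additional charge. Highest is arson at $369750; 3 additional charges → +$9000. Combined base = $378750.
Defendant has an active warrant in another jurisdiction (+60%): $378750 × 1.6 = $606000.
No failures to appear in the past ten years (−10%): $606000 × 0.9 = $545400.
Two or more prior felony convictions (+5%): $545400 × 1.05 = $572670.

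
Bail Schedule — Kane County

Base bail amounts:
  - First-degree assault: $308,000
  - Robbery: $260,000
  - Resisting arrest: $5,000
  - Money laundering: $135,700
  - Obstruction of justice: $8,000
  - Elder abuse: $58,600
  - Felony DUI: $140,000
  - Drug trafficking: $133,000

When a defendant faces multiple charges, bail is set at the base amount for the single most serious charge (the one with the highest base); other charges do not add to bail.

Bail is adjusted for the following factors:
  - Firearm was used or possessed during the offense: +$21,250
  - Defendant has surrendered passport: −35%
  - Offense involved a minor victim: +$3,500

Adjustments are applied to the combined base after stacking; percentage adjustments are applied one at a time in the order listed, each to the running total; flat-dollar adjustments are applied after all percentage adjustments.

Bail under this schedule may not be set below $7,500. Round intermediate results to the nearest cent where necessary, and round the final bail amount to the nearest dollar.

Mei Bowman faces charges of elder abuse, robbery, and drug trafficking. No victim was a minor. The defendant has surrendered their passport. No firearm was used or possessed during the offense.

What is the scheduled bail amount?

Base amounts from the schedule: elder abuse $58,600; robbery $260,000; drug trafficking $133,000.
Stacking rule: use the highest base only. Highest is robbery at $260,000. Combined base = $260,000.
Defendant has surrendered passport (−35%): $260,000 × 0.65 = $169,000.
$169,000 is at or above the $7,500 minimum.

$169,000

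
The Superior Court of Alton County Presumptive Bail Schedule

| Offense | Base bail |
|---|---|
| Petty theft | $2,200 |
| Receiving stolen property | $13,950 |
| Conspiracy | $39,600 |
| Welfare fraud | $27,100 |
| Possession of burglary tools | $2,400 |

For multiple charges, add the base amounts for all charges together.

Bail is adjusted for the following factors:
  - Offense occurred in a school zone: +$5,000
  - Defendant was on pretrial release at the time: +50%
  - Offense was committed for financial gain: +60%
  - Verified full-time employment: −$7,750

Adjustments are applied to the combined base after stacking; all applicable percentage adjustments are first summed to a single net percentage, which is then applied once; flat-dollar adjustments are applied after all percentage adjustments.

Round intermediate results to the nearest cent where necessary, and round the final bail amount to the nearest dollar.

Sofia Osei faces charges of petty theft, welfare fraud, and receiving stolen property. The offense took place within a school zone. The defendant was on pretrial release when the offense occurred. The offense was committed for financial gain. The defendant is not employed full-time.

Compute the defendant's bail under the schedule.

Base amounts from the schedule: petty theft $2,200; welfare fraud $27,100; receiving stolen property $13,950.
Stacking rule: sum of all bases. $2,200 + $27,100 + $13,950 = $43,250.
Net percentage adjustment: +50% +60% = +110%. $43,250 × 2.1 = $90,825.
Offense occurred in a school zone (+$5,000 flat): $90,825 + $5,000 = $95,825.

$95,825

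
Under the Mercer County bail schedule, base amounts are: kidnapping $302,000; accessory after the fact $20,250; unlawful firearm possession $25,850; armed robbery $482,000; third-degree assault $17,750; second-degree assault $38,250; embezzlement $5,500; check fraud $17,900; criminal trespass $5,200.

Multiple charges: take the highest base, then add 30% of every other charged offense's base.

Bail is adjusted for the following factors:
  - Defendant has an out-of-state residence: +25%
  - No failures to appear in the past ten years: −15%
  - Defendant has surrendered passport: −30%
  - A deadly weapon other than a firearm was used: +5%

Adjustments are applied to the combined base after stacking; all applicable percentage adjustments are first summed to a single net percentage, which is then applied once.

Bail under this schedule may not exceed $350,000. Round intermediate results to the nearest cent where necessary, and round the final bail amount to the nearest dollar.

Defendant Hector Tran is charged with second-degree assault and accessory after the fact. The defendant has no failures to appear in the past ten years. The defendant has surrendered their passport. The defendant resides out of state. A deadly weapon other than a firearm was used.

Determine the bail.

$37,676

Base amounts from the schedule: second-degree assault $38,250; accessory after the fact $20,250.
Stacking rule: highest base plus 30% of each additional charge. Highest is second-degree assault at $38,250. Additional: $20,250 × 30% = $6,075. Combined base = $38,250 + $6,075 = $44,325.
Net percentage adjustment: +25% −15% −30% +5% = −15%. $44,325 × 0.85 = $37,676.25.
$37,676.25 is within the $350,000 maximum.
Rounded to the nearest dollar: $37,676.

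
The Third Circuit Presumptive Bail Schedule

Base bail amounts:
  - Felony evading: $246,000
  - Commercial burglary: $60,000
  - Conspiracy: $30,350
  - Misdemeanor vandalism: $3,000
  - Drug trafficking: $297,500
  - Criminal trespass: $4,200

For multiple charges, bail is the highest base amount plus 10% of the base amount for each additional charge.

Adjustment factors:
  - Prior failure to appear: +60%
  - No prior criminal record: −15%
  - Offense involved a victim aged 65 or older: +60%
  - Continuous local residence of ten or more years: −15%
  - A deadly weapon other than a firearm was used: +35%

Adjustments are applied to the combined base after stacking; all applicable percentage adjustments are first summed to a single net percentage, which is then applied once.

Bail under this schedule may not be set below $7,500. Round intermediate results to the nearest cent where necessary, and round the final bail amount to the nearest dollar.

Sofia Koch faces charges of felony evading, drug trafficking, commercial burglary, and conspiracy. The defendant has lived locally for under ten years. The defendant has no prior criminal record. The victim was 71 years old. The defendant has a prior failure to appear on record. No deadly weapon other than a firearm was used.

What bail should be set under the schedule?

Base amounts from the schedule: felony evading $246,000; drug trafficking $297,500; commercial burglary $60,000; conspiracy $30,350.
Stacking rule: highest base plus 10% of each additional charge. Highest is drug trafficking at $297,500. Additional: $246,000 × 10% = $24,600; $60,000 × 10% = $6,000; $30,350 × 10% = $3,035. Combined base = $297,500 + $33,635 = $331,135.
Net percentage adjustment: +60% −15% +60% = +105%. $331,135 × 2.05 = $678,826.75.
$678,826.75 is at or above the $7,500 minimum.
Rounded to the nearest dollar: $678,827.

$678,827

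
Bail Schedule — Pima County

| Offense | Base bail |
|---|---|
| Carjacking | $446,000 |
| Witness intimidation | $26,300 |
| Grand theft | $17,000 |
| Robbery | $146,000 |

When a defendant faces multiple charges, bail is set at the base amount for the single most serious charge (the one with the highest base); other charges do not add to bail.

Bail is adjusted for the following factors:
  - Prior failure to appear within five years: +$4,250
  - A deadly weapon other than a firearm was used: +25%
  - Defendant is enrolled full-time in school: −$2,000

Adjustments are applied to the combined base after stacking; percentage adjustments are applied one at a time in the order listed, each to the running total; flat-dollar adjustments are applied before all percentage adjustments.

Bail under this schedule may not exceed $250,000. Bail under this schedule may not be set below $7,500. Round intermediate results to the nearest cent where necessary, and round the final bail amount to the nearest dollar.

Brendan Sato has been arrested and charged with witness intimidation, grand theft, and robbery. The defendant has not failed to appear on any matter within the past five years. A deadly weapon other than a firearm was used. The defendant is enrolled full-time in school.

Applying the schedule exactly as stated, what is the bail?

$180,000

Base amounts from the schedule: witness intimidation $26,300; grand theft $17,000; robbery $146,000.
Stacking rule: use the highest base only. Highest is robbery at $146,000. Combined base = $146,000.
Defendant is enrolled full-time in school (−$2,000 flat): $146,000 − $2,000 = $144,000.
A deadly weapon other than a firearm was used (+25%): $144,000 × 1.25 = $180,000.
$180,000 is within the $250,000 maximum.
$180,000 is at or above the $7,500 minimum.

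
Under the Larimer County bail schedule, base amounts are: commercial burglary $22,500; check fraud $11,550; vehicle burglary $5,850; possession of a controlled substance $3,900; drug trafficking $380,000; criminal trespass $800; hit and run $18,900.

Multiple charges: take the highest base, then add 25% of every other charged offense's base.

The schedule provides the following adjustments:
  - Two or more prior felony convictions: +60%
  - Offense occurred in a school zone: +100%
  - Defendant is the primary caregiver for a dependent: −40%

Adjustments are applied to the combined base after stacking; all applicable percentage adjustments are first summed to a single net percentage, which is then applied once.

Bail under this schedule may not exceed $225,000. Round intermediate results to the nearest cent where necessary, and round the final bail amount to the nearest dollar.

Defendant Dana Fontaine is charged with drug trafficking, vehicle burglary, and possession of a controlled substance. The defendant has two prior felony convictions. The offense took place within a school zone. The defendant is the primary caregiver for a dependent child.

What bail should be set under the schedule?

$225,000

Base amounts from the schedule: drug trafficking $380,000; vehicle burglary $5,850; possession of a controlled substance $3,900.
Stacking rule: highest base plus 25% of each additional charge. Highest is drug trafficking at $380,000. Additional: $5,850 × 25% = $1,462.50; $3,900 × 25% = $975. Combined base = $380,000 + $2,437.50 = $382,437.50.
Net percentage adjustment: +60% +100% −40% = +120%. $382,437.50 × 2.2 = $841,362.50.
Result $841,362.50 exceeds the maximum of $225,000; bail is capped at $225,000.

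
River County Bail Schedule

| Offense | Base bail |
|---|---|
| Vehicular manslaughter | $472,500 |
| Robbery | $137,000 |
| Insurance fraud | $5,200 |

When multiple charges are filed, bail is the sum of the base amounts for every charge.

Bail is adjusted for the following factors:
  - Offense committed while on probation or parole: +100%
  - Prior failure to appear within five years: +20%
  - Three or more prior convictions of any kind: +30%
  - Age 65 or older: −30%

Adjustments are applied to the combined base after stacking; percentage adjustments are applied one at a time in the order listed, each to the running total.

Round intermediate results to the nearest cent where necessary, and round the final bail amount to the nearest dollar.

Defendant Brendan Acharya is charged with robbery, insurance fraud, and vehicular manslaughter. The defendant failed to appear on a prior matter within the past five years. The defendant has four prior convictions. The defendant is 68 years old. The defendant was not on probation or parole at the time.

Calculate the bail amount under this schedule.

Base amounts from the schedule: robbery $137,000; insurance fraud $5,200; vehicular manslaughter $472,500.
Stacking rule: sum of all bases. $137,000 + $5,200 + $472,500 = $614,700.
Prior failure to appear within five years (+20%): $614,700 × 1.2 = $737,640.
Three or more prior convictions of any kind (+30%): $737,640 × 1.3 = $958,932.
Age 65 or older (−30%): $958,932 × 0.7 = $671,252.40.
Rounded to the nearest dollar: $671,252.

$671,252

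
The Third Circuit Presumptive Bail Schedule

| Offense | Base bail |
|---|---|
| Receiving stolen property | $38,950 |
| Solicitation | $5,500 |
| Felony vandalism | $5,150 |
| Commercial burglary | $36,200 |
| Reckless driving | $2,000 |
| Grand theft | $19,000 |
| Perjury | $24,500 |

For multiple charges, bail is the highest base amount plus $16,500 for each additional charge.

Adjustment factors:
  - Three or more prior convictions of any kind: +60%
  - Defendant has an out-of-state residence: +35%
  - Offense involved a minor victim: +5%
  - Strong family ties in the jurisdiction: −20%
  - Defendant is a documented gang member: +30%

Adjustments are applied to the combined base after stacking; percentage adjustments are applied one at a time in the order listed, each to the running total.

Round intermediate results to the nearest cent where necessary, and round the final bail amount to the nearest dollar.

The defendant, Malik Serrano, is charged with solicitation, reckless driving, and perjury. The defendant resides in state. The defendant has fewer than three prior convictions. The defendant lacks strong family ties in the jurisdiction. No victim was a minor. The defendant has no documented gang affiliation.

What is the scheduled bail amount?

$57,500

Base amounts from the schedule: solicitation $5,500; reckless driving $2,000; perjury $24,500.
Stacking rule: highest base plus $16,500 per additional charge. Highest is perjury at $24,500; 2 additional charges → +$33,000. Combined base = $57,500.
No adjustment factors apply to this defendant.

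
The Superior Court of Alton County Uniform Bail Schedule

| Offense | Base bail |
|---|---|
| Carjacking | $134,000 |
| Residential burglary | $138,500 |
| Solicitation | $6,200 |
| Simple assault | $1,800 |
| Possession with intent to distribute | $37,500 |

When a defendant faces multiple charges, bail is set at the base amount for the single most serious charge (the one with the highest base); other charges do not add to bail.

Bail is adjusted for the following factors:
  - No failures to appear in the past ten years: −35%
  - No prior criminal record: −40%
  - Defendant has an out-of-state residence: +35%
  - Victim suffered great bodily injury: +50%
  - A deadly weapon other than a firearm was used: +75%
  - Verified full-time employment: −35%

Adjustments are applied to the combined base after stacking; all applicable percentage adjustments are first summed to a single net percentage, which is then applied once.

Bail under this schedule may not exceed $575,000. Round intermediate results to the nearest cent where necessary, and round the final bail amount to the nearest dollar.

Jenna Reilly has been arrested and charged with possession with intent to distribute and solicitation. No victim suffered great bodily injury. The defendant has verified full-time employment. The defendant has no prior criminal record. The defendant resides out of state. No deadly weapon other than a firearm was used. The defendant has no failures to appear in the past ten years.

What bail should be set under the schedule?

Base amounts from the schedule: possession with intent to distribute $37,500; solicitation $6,200.
Stacking rule: use the highest base only. Highest is possession with intent to distribute at $37,500. Combined base = $37,500.
Net percentage adjustment: −35% −40% +35% −35% = −75%. $37,500 × 0.25 = $9,375.
$9,375 is within the $575,000 maximum.

$9,375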